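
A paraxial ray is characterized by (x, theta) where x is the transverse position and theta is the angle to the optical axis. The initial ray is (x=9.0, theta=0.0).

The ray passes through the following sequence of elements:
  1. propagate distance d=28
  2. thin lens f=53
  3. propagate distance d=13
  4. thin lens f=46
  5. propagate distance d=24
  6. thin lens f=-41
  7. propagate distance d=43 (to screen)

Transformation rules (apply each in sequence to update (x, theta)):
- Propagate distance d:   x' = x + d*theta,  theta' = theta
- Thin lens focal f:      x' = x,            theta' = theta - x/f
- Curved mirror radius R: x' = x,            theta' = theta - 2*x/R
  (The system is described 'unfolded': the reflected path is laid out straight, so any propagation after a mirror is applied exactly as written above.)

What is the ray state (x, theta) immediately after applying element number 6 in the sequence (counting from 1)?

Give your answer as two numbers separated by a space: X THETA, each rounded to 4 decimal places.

Initial: x=9.0000 theta=0.0000
After 1 (propagate distance d=28): x=9.0000 theta=0.0000
After 2 (thin lens f=53): x=9.0000 theta=-9/53 (≈-0.1698)
After 3 (propagate distance d=13): x=360/53 (≈6.7925) theta=-9/53 (≈-0.1698)
After 4 (thin lens f=46): x=360/53 (≈6.7925) theta=-387/1219 (≈-0.3175)
After 5 (propagate distance d=24): x=-1008/1219 (≈-0.8269) theta=-387/1219 (≈-0.3175)
After 6 (thin lens f=-41): x=-1008/1219 (≈-0.8269) theta=-16875/49979 (≈-0.3376)
Rounded to 4 decimal places: x = -0.8269, theta = -0.3376

Answer: -0.8269 -0.3376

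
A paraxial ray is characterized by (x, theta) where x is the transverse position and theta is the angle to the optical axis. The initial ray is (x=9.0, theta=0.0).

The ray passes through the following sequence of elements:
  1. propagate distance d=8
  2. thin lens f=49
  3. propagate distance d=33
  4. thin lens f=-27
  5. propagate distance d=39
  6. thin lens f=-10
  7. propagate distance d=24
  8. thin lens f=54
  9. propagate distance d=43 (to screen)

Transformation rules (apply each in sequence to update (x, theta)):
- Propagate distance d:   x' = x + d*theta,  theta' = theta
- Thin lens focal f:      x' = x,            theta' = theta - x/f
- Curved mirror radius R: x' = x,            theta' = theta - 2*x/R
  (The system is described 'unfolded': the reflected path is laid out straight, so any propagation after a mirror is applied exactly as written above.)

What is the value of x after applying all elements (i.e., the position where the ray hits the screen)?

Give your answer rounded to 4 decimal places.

Initial: x=9.0000 theta=0.0000
After 1 (propagate distance d=8): x=9.0000 theta=0.0000
After 2 (thin lens f=49): x=9.0000 theta=-9/49 (≈-0.1837)
After 3 (propagate distance d=33): x=144/49 (≈2.9388) theta=-9/49 (≈-0.1837)
After 4 (thin lens f=-27): x=144/49 (≈2.9388) theta=-11/147 (≈-0.0748)
After 5 (propagate distance d=39): x=1/49 (≈0.0204) theta=-11/147 (≈-0.0748)
After 6 (thin lens f=-10): x=1/49 (≈0.0204) theta=-107/1470 (≈-0.0728)
After 7 (propagate distance d=24): x=-423/245 (≈-1.7265) theta=-107/1470 (≈-0.0728)
After 8 (thin lens f=54): x=-423/245 (≈-1.7265) theta=-2/49 (≈-0.0408)
After 9 (propagate distance d=43 (to screen)): x=-853/245 (≈-3.4816) theta=-2/49 (≈-0.0408)
Rounded to 4 decimal places: x = -3.4816

Answer: -3.4816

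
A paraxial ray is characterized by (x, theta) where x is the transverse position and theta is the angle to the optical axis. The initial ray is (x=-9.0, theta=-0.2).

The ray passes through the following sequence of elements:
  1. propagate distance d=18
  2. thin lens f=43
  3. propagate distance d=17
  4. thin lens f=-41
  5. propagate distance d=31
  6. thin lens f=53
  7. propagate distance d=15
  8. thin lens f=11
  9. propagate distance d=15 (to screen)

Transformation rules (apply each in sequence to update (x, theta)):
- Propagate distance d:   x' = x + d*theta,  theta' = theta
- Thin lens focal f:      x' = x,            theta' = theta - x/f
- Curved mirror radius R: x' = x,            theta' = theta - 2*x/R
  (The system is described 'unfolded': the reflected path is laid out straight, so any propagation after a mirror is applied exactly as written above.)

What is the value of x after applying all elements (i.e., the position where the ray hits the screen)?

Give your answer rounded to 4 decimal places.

Initial: x=-9.0000 theta=-0.2000
After 1 (propagate distance d=18): x=-12.6000 theta=-0.2000
After 2 (thin lens f=43): x=-12.6000 theta=4/43 (≈0.0930)
After 3 (propagate distance d=17): x=-2369/215 (≈-11.0186) theta=4/43 (≈0.0930)
After 4 (thin lens f=-41): x=-2369/215 (≈-11.0186) theta=-1549/8815 (≈-0.1757)
After 5 (propagate distance d=31): x=-145148/8815 (≈-16.4660) theta=-1549/8815 (≈-0.1757)
After 6 (thin lens f=53): x=-145148/8815 (≈-16.4660) theta=63051/467195 (≈0.1350)
After 7 (propagate distance d=15): x=-6747079/467195 (≈-14.4417) theta=63051/467195 (≈0.1350)
After 8 (thin lens f=11): x=-6747079/467195 (≈-14.4417) theta=1488128/1027829 (≈1.4478)
After 9 (propagate distance d=15 (to screen)): x=37391731/5139145 (≈7.2759) theta=1488128/1027829 (≈1.4478)
Rounded to 4 decimal places: x = 7.2759

Answer: 7.2759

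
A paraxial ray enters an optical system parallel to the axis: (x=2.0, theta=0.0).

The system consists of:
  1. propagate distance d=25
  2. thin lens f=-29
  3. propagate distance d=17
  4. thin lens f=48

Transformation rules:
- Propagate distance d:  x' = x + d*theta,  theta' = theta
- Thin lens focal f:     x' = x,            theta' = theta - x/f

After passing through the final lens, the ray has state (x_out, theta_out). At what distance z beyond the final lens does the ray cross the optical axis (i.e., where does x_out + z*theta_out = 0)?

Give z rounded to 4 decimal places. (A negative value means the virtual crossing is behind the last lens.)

Initial: x=2.0000 theta=0.0000
After 1 (propagate distance d=25): x=2.0000 theta=0.0000
After 2 (thin lens f=-29): x=2.0000 theta=2/29 (≈0.0690)
After 3 (propagate distance d=17): x=92/29 (≈3.1724) theta=2/29 (≈0.0690)
After 4 (thin lens f=48): x=92/29 (≈3.1724) theta=1/348 (≈0.0029)
z_focus = -x_out/theta_out = -(92/29)/(1/348) = -1104.0000
Rounded to 4 decimal places: z = -1104.0000

Answer: -1104.0000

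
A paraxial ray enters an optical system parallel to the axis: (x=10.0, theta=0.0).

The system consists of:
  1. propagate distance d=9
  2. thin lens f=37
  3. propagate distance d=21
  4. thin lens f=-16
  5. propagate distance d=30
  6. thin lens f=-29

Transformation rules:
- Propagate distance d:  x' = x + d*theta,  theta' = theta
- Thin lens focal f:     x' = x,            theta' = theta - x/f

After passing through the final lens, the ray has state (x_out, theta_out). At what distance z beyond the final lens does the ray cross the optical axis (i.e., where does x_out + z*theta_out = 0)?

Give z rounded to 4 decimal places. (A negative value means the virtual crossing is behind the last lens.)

Initial: x=10.0000 theta=0.0000
After 1 (propagate distance d=9): x=10.0000 theta=0.0000
After 2 (thin lens f=37): x=10.0000 theta=-10/37 (≈-0.2703)
After 3 (propagate distance d=21): x=160/37 (≈4.3243) theta=-10/37 (≈-0.2703)
After 4 (thin lens f=-16): x=160/37 (≈4.3243) theta=0.0000
After 5 (propagate distance d=30): x=160/37 (≈4.3243) theta=0.0000
After 6 (thin lens f=-29): x=160/37 (≈4.3243) theta=160/1073 (≈0.1491)
z_focus = -x_out/theta_out = -(160/37)/(160/1073) = -29.0000
Rounded to 4 decimal places: z = -29.0000

Answer: -29.0000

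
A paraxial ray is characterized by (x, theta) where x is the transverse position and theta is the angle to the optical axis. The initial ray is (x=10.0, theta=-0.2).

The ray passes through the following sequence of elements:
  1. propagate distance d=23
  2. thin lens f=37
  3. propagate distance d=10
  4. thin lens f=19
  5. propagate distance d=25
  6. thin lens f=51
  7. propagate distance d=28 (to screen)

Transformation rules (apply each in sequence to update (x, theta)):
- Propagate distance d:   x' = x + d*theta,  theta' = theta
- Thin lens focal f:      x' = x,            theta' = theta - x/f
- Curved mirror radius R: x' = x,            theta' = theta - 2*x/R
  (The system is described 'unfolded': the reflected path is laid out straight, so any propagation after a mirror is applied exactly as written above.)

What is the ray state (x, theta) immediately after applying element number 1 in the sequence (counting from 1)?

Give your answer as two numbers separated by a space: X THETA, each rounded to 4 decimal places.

Answer: 5.4000 -0.2000

Derivation:
Initial: x=10.0000 theta=-0.2000
After 1 (propagate distance d=23): x=5.4000 theta=-0.2000
Rounded to 4 decimal places: x = 5.4000, theta = -0.2000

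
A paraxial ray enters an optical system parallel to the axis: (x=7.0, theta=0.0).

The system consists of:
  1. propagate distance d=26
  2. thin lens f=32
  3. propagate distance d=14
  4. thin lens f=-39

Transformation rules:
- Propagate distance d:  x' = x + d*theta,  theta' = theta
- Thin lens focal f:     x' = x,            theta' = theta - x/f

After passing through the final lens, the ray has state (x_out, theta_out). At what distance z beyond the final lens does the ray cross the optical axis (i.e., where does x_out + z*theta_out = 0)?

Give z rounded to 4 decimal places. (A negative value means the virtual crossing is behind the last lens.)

Initial: x=7.0000 theta=0.0000
After 1 (propagate distance d=26): x=7.0000 theta=0.0000
After 2 (thin lens f=32): x=7.0000 theta=-7/32 (≈-0.2188)
After 3 (propagate distance d=14): x=3.9375 theta=-7/32 (≈-0.2188)
After 4 (thin lens f=-39): x=3.9375 theta=-49/416 (≈-0.1178)
z_focus = -x_out/theta_out = -(3.9375)/(-49/416) = 234/7 ≈ 33.4286
Rounded to 4 decimal places: z = 33.4286

Answer: 33.4286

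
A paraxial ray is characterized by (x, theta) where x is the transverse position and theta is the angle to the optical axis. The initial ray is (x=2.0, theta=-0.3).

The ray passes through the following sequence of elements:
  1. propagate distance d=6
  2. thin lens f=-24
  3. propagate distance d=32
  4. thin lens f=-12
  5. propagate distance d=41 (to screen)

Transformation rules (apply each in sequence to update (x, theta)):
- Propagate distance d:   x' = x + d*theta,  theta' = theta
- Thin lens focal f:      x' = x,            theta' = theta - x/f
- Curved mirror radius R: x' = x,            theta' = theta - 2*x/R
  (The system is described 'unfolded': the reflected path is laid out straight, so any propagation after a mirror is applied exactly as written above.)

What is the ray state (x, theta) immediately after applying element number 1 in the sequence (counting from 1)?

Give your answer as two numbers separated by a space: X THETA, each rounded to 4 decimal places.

Initial: x=2.0000 theta=-0.3000
After 1 (propagate distance d=6): x=0.2000 theta=-0.3000
Rounded to 4 decimal places: x = 0.2000, theta = -0.3000

Answer: 0.2000 -0.3000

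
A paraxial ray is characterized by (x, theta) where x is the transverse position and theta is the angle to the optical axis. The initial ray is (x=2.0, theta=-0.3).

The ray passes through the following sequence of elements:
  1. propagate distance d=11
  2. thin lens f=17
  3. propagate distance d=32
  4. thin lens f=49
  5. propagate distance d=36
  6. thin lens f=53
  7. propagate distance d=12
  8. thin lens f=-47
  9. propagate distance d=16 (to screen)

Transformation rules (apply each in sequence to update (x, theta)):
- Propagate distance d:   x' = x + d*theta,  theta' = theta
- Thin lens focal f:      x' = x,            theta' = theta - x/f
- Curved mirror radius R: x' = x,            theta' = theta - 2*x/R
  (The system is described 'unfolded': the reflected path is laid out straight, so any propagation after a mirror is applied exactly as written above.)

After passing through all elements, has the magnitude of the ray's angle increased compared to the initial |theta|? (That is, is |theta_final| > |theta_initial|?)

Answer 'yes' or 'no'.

Initial: x=2.0000 theta=-0.3000
After 1 (propagate distance d=11): x=-1.3000 theta=-0.3000
After 2 (thin lens f=17): x=-1.3000 theta=-19/85 (≈-0.2235)
After 3 (propagate distance d=32): x=-1437/170 (≈-8.4529) theta=-19/85 (≈-0.2235)
After 4 (thin lens f=49): x=-1437/170 (≈-8.4529) theta=-5/98 (≈-0.0510)
After 5 (propagate distance d=36): x=-85713/8330 (≈-10.2897) theta=-5/98 (≈-0.0510)
After 6 (thin lens f=53): x=-85713/8330 (≈-10.2897) theta=31594/220745 (≈0.1431)
After 7 (propagate distance d=12): x=-3784533/441490 (≈-8.5722) theta=31594/220745 (≈0.1431)
After 8 (thin lens f=-47): x=-3784533/441490 (≈-8.5722) theta=-814697/20750030 (≈-0.0393)
After 9 (propagate distance d=16 (to screen)): x=-190908203/20750030 (≈-9.2004) theta=-814697/20750030 (≈-0.0393)
|theta_initial|=0.3000 |theta_final|=814697/20750030 (≈0.0393) -> not increased

Answer: no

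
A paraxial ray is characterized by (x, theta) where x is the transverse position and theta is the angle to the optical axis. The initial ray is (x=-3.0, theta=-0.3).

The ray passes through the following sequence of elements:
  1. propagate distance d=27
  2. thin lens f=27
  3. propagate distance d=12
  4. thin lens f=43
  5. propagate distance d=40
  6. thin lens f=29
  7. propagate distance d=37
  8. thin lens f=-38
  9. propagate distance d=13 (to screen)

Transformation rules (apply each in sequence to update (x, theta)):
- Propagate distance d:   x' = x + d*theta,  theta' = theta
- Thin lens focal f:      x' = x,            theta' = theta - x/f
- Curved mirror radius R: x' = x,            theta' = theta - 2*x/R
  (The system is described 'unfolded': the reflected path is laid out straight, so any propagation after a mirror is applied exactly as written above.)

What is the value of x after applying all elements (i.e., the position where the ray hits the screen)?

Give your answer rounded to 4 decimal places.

Initial: x=-3.0000 theta=-0.3000
After 1 (propagate distance d=27): x=-11.1000 theta=-0.3000
After 2 (thin lens f=27): x=-11.1000 theta=1/9 (≈0.1111)
After 3 (propagate distance d=12): x=-293/30 (≈-9.7667) theta=1/9 (≈0.1111)
After 4 (thin lens f=43): x=-293/30 (≈-9.7667) theta=1309/3870 (≈0.3382)
After 5 (propagate distance d=40): x=14563/3870 (≈3.7630) theta=1309/3870 (≈0.3382)
After 6 (thin lens f=29): x=14563/3870 (≈3.7630) theta=11699/56115 (≈0.2085)
After 7 (propagate distance d=37): x=143117/12470 (≈11.4769) theta=11699/56115 (≈0.2085)
After 8 (thin lens f=-38): x=143117/12470 (≈11.4769) theta=2177177/4264740 (≈0.5105)
After 9 (propagate distance d=13 (to screen)): x=15449863/852948 (≈18.1135) theta=2177177/4264740 (≈0.5105)
Rounded to 4 decimal places: x = 18.1135

Answer: 18.1135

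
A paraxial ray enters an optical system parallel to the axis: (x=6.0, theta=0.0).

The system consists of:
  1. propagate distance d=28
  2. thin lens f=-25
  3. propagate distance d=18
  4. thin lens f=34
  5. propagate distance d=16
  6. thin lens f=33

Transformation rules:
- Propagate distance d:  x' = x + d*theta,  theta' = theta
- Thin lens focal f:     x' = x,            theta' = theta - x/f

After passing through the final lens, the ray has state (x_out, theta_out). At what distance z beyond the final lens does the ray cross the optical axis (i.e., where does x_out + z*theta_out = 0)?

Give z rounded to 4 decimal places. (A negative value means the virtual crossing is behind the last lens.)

Initial: x=6.0000 theta=0.0000
After 1 (propagate distance d=28): x=6.0000 theta=0.0000
After 2 (thin lens f=-25): x=6.0000 theta=0.2400
After 3 (propagate distance d=18): x=10.3200 theta=0.2400
After 4 (thin lens f=34): x=10.3200 theta=-27/425 (≈-0.0635)
After 5 (propagate distance d=16): x=3954/425 (≈9.3035) theta=-27/425 (≈-0.0635)
After 6 (thin lens f=33): x=3954/425 (≈9.3035) theta=-19/55 (≈-0.3455)
z_focus = -x_out/theta_out = -(3954/425)/(-19/55) = 43494/1615 ≈ 26.9313
Rounded to 4 decimal places: z = 26.9313

Answer: 26.9313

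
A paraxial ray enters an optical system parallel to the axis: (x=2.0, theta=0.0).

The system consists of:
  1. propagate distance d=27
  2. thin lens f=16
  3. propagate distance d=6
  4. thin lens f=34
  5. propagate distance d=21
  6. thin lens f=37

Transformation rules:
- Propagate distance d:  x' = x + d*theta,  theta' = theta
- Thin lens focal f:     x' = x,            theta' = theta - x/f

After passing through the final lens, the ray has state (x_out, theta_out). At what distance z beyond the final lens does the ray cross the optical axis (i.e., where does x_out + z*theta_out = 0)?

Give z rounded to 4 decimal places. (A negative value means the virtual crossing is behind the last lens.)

Answer: -20.6973

Derivation:
Initial: x=2.0000 theta=0.0000
After 1 (propagate distance d=27): x=2.0000 theta=0.0000
After 2 (thin lens f=16): x=2.0000 theta=-0.1250
After 3 (propagate distance d=6): x=1.2500 theta=-0.1250
After 4 (thin lens f=34): x=1.2500 theta=-11/68 (≈-0.1618)
After 5 (propagate distance d=21): x=-73/34 (≈-2.1471) theta=-11/68 (≈-0.1618)
After 6 (thin lens f=37): x=-73/34 (≈-2.1471) theta=-261/2516 (≈-0.1037)
z_focus = -x_out/theta_out = -(-73/34)/(-261/2516) = -5402/261 ≈ -20.6973
Rounded to 4 decimal places: z = -20.6973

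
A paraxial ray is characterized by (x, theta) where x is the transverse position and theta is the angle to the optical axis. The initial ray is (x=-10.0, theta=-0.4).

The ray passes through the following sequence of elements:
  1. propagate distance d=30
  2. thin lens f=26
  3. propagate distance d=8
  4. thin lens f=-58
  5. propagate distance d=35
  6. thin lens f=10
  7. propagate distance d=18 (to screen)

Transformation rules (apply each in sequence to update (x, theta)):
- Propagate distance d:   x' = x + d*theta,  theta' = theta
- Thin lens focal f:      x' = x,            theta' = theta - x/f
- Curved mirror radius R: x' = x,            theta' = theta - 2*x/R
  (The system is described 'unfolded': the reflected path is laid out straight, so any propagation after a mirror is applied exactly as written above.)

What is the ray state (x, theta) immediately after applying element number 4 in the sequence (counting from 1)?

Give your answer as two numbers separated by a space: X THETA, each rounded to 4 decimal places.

Initial: x=-10.0000 theta=-0.4000
After 1 (propagate distance d=30): x=-22.0000 theta=-0.4000
After 2 (thin lens f=26): x=-22.0000 theta=29/65 (≈0.4462)
After 3 (propagate distance d=8): x=-1198/65 (≈-18.4308) theta=29/65 (≈0.4462)
After 4 (thin lens f=-58): x=-1198/65 (≈-18.4308) theta=242/1885 (≈0.1284)
Rounded to 4 decimal places: x = -18.4308, theta = 0.1284

Answer: -18.4308 0.1284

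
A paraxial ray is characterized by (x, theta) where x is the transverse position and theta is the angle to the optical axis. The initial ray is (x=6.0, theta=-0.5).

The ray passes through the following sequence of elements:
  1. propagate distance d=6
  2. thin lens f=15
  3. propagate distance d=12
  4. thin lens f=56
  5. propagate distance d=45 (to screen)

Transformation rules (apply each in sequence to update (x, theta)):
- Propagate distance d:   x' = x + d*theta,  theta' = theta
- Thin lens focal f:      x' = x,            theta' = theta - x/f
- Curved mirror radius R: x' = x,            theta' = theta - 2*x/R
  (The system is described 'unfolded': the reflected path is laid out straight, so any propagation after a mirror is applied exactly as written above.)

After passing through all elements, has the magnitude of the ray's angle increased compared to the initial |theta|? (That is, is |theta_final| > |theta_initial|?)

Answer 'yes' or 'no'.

Initial: x=6.0000 theta=-0.5000
After 1 (propagate distance d=6): x=3.0000 theta=-0.5000
After 2 (thin lens f=15): x=3.0000 theta=-0.7000
After 3 (propagate distance d=12): x=-5.4000 theta=-0.7000
After 4 (thin lens f=56): x=-5.4000 theta=-169/280 (≈-0.6036)
After 5 (propagate distance d=45 (to screen)): x=-9117/280 (≈-32.5607) theta=-169/280 (≈-0.6036)
|theta_initial|=0.5000 |theta_final|=169/280 (≈0.6036) -> increased

Answer: yes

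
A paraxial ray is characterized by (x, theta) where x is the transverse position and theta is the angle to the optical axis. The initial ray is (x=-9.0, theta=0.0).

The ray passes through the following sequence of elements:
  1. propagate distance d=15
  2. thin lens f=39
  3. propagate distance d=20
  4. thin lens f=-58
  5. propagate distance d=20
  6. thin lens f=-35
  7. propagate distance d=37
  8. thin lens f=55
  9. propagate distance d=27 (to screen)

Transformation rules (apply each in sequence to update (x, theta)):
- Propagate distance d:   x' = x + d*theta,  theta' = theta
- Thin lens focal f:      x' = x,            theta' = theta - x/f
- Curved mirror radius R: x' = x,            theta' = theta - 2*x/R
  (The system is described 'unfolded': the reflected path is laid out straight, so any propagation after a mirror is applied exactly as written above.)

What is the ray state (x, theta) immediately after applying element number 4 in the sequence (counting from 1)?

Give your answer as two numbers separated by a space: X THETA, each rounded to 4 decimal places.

Answer: -4.3846 0.1552

Derivation:
Initial: x=-9.0000 theta=0.0000
After 1 (propagate distance d=15): x=-9.0000 theta=0.0000
After 2 (thin lens f=39): x=-9.0000 theta=3/13 (≈0.2308)
After 3 (propagate distance d=20): x=-57/13 (≈-4.3846) theta=3/13 (≈0.2308)
After 4 (thin lens f=-58): x=-57/13 (≈-4.3846) theta=9/58 (≈0.1552)
Rounded to 4 decimal places: x = -4.3846, theta = 0.1552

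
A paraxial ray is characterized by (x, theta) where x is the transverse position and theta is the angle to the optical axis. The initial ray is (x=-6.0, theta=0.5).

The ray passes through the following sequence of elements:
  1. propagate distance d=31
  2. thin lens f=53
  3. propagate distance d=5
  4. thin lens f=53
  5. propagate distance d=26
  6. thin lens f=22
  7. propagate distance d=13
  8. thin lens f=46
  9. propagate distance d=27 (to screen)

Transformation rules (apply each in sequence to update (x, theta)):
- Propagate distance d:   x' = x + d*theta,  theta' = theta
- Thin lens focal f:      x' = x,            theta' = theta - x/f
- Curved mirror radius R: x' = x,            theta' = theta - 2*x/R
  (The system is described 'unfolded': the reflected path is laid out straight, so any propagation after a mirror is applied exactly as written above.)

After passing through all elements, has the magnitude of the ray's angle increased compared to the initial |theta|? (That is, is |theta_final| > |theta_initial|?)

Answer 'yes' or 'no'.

Answer: yes

Derivation:
Initial: x=-6.0000 theta=0.5000
After 1 (propagate distance d=31): x=9.5000 theta=0.5000
After 2 (thin lens f=53): x=9.5000 theta=17/53 (≈0.3208)
After 3 (propagate distance d=5): x=1177/106 (≈11.1038) theta=17/53 (≈0.3208)
After 4 (thin lens f=53): x=1177/106 (≈11.1038) theta=625/5618 (≈0.1112)
After 5 (propagate distance d=26): x=78631/5618 (≈13.9963) theta=625/5618 (≈0.1112)
After 6 (thin lens f=22): x=78631/5618 (≈13.9963) theta=-64881/123596 (≈-0.5249)
After 7 (propagate distance d=13): x=886429/123596 (≈7.1720) theta=-64881/123596 (≈-0.5249)
After 8 (thin lens f=46): x=886429/123596 (≈7.1720) theta=-351905/516856 (≈-0.6809)
After 9 (propagate distance d=27 (to screen)): x=-63740051/5685416 (≈-11.2111) theta=-351905/516856 (≈-0.6809)
|theta_initial|=0.5000 |theta_final|=351905/516856 (≈0.6809) -> increased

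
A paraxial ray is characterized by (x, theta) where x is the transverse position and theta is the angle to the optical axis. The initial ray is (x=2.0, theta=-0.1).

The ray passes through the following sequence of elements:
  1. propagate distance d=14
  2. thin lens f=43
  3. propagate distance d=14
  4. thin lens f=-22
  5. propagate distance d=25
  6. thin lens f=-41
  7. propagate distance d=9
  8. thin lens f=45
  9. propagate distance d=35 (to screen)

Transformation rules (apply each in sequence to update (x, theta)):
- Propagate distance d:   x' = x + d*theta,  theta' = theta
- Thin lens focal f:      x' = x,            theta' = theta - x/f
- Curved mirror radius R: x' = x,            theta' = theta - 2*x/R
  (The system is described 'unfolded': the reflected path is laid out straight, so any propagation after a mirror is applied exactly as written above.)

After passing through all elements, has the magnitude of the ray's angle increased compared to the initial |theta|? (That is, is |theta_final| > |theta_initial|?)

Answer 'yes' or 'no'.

Initial: x=2.0000 theta=-0.1000
After 1 (propagate distance d=14): x=0.6000 theta=-0.1000
After 2 (thin lens f=43): x=0.6000 theta=-49/430 (≈-0.1140)
After 3 (propagate distance d=14): x=-214/215 (≈-0.9953) theta=-49/430 (≈-0.1140)
After 4 (thin lens f=-22): x=-214/215 (≈-0.9953) theta=-753/4730 (≈-0.1592)
After 5 (propagate distance d=25): x=-23533/4730 (≈-4.9753) theta=-753/4730 (≈-0.1592)
After 6 (thin lens f=-41): x=-23533/4730 (≈-4.9753) theta=-2473/8815 (≈-0.2805)
After 7 (propagate distance d=9): x=-1454507/193930 (≈-7.5002) theta=-2473/8815 (≈-0.2805)
After 8 (thin lens f=45): x=-1454507/193930 (≈-7.5002) theta=-993763/8726850 (≈-0.1139)
After 9 (propagate distance d=35 (to screen)): x=-10023452/872685 (≈-11.4858) theta=-993763/8726850 (≈-0.1139)
|theta_initial|=0.1000 |theta_final|=993763/8726850 (≈0.1139) -> increased

Answer: yes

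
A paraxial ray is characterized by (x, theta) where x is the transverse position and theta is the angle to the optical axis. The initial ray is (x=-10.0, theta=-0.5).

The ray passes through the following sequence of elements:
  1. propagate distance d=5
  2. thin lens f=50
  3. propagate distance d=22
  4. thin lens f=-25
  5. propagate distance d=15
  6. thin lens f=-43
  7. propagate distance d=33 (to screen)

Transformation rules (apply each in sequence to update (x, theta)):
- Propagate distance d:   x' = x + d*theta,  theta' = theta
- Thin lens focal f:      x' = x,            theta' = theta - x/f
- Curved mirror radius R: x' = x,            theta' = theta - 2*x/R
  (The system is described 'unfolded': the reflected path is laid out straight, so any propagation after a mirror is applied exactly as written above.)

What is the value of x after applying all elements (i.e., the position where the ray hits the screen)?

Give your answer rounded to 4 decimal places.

Initial: x=-10.0000 theta=-0.5000
After 1 (propagate distance d=5): x=-12.5000 theta=-0.5000
After 2 (thin lens f=50): x=-12.5000 theta=-0.2500
After 3 (propagate distance d=22): x=-18.0000 theta=-0.2500
After 4 (thin lens f=-25): x=-18.0000 theta=-0.9700
After 5 (propagate distance d=15): x=-32.5500 theta=-0.9700
After 6 (thin lens f=-43): x=-32.5500 theta=-3713/2150 (≈-1.7270)
After 7 (propagate distance d=33 (to screen)): x=-385023/4300 (≈-89.5402) theta=-3713/2150 (≈-1.7270)
Rounded to 4 decimal places: x = -89.5402

Answer: -89.5402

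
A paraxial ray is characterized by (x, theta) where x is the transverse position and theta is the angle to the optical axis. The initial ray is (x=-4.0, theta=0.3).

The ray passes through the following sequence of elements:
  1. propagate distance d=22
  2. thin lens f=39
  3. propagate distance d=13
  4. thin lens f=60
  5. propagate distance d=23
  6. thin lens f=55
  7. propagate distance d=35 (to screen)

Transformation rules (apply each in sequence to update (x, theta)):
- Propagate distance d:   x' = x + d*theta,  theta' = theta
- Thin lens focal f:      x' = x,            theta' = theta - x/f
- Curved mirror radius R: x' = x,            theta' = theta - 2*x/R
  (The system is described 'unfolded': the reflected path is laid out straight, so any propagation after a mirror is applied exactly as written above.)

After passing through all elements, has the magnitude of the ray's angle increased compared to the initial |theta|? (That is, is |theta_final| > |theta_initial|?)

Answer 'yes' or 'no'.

Answer: no

Derivation:
Initial: x=-4.0000 theta=0.3000
After 1 (propagate distance d=22): x=2.6000 theta=0.3000
After 2 (thin lens f=39): x=2.6000 theta=7/30 (≈0.2333)
After 3 (propagate distance d=13): x=169/30 (≈5.6333) theta=7/30 (≈0.2333)
After 4 (thin lens f=60): x=169/30 (≈5.6333) theta=251/1800 (≈0.1394)
After 5 (propagate distance d=23): x=15913/1800 (≈8.8406) theta=251/1800 (≈0.1394)
After 6 (thin lens f=55): x=15913/1800 (≈8.8406) theta=-527/24750 (≈-0.0213)
After 7 (propagate distance d=35 (to screen)): x=53429/6600 (≈8.0953) theta=-527/24750 (≈-0.0213)
|theta_initial|=0.3000 |theta_final|=527/24750 (≈0.0213) -> not increased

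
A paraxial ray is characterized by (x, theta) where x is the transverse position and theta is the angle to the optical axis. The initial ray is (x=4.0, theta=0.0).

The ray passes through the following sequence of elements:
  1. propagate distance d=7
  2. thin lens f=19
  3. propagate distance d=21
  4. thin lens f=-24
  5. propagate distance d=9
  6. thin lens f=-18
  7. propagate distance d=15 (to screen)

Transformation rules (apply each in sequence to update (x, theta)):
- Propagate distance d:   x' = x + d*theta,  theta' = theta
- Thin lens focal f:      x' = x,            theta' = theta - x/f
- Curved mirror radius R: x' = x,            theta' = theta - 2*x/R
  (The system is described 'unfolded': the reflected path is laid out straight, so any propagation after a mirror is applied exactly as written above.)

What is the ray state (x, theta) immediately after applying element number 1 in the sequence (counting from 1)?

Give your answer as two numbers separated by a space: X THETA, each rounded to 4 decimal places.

Answer: 4.0000 0.0000

Derivation:
Initial: x=4.0000 theta=0.0000
After 1 (propagate distance d=7): x=4.0000 theta=0.0000
Rounded to 4 decimal places: x = 4.0000, theta = 0.0000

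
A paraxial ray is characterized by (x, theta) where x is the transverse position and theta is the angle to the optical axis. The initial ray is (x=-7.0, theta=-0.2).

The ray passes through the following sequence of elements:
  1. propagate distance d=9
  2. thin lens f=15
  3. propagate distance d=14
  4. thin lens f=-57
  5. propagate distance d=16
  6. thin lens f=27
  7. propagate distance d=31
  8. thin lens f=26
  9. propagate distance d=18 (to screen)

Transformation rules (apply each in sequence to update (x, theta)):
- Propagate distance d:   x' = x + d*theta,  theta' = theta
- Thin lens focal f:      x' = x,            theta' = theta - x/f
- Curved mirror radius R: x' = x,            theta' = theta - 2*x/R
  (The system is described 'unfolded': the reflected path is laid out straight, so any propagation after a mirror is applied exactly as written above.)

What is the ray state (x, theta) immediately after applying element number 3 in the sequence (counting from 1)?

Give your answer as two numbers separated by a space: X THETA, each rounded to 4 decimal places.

Answer: -3.3867 0.3867

Derivation:
Initial: x=-7.0000 theta=-0.2000
After 1 (propagate distance d=9): x=-8.8000 theta=-0.2000
After 2 (thin lens f=15): x=-8.8000 theta=29/75 (≈0.3867)
After 3 (propagate distance d=14): x=-254/75 (≈-3.3867) theta=29/75 (≈0.3867)
Rounded to 4 decimal places: x = -3.3867, theta = 0.3867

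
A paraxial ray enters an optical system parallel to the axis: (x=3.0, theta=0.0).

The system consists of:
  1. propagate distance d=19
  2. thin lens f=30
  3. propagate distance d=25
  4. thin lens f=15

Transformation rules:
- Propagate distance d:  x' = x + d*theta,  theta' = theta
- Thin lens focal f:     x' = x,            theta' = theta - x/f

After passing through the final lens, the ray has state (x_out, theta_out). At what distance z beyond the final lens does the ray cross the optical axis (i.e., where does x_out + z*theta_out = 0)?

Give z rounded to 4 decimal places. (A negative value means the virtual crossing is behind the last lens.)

Answer: 3.7500

Derivation:
Initial: x=3.0000 theta=0.0000
After 1 (propagate distance d=19): x=3.0000 theta=0.0000
After 2 (thin lens f=30): x=3.0000 theta=-0.1000
After 3 (propagate distance d=25): x=0.5000 theta=-0.1000
After 4 (thin lens f=15): x=0.5000 theta=-2/15 (≈-0.1333)
z_focus = -x_out/theta_out = -(0.5000)/(-2/15) = 3.7500
Rounded to 4 decimal places: z = 3.7500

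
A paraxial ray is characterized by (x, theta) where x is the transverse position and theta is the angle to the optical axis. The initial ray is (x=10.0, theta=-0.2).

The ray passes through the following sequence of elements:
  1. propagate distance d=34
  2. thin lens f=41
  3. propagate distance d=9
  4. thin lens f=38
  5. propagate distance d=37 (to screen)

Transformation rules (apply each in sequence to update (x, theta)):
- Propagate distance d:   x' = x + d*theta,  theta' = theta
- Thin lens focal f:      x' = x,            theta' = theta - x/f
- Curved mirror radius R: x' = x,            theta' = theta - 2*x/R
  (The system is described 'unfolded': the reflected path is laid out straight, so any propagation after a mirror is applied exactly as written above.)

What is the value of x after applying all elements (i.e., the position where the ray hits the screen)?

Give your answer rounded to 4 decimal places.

Initial: x=10.0000 theta=-0.2000
After 1 (propagate distance d=34): x=3.2000 theta=-0.2000
After 2 (thin lens f=41): x=3.2000 theta=-57/205 (≈-0.2780)
After 3 (propagate distance d=9): x=143/205 (≈0.6976) theta=-57/205 (≈-0.2780)
After 4 (thin lens f=38): x=143/205 (≈0.6976) theta=-2309/7790 (≈-0.2964)
After 5 (propagate distance d=37 (to screen)): x=-79999/7790 (≈-10.2694) theta=-2309/7790 (≈-0.2964)
Rounded to 4 decimal places: x = -10.2694

Answer: -10.2694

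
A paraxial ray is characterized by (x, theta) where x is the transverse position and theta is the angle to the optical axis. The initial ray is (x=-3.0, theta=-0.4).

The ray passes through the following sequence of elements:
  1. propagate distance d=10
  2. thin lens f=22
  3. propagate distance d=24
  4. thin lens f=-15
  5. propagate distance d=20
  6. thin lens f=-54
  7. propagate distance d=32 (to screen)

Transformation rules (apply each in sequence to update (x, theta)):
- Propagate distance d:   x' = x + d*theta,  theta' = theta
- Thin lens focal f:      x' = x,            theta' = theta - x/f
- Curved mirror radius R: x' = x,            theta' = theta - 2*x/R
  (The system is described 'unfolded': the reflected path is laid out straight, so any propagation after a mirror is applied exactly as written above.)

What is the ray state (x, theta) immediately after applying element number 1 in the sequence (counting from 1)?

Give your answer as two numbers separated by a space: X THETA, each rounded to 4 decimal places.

Answer: -7.0000 -0.4000

Derivation:
Initial: x=-3.0000 theta=-0.4000
After 1 (propagate distance d=10): x=-7.0000 theta=-0.4000
Rounded to 4 decimal places: x = -7.0000, theta = -0.4000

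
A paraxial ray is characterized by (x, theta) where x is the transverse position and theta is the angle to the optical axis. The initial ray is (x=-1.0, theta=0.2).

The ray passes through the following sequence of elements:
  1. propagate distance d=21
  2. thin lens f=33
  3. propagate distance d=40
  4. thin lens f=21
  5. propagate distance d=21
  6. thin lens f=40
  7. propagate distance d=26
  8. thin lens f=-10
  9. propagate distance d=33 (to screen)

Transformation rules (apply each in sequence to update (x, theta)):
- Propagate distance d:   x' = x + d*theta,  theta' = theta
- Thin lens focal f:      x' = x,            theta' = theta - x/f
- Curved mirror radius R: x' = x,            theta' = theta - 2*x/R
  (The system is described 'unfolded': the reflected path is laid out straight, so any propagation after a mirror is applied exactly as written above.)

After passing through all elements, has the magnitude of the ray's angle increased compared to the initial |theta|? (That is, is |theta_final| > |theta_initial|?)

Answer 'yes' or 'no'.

Answer: yes

Derivation:
Initial: x=-1.0000 theta=0.2000
After 1 (propagate distance d=21): x=3.2000 theta=0.2000
After 2 (thin lens f=33): x=3.2000 theta=17/165 (≈0.1030)
After 3 (propagate distance d=40): x=1208/165 (≈7.3212) theta=17/165 (≈0.1030)
After 4 (thin lens f=21): x=1208/165 (≈7.3212) theta=-851/3465 (≈-0.2456)
After 5 (propagate distance d=21): x=119/55 (≈2.1636) theta=-851/3465 (≈-0.2456)
After 6 (thin lens f=40): x=119/55 (≈2.1636) theta=-41537/138600 (≈-0.2997)
After 7 (propagate distance d=26): x=-390041/69300 (≈-5.6283) theta=-41537/138600 (≈-0.2997)
After 8 (thin lens f=-10): x=-390041/69300 (≈-5.6283) theta=-33207/38500 (≈-0.8625)
After 9 (propagate distance d=33 (to screen)): x=-2953171/86625 (≈-34.0914) theta=-33207/38500 (≈-0.8625)
|theta_initial|=0.2000 |theta_final|=33207/38500 (≈0.8625) -> increased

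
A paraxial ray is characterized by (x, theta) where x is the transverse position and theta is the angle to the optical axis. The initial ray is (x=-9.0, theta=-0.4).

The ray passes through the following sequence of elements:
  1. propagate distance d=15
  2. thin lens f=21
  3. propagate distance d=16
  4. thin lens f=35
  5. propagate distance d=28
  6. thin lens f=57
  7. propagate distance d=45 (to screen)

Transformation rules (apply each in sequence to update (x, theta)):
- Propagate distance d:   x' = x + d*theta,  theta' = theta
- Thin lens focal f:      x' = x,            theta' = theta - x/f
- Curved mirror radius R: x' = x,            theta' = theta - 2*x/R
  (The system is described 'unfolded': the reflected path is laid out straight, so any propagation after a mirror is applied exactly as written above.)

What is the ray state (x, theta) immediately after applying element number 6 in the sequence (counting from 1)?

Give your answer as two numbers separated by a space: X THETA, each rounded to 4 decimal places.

Answer: 6.8057 0.4798

Derivation:
Initial: x=-9.0000 theta=-0.4000
After 1 (propagate distance d=15): x=-15.0000 theta=-0.4000
After 2 (thin lens f=21): x=-15.0000 theta=11/35 (≈0.3143)
After 3 (propagate distance d=16): x=-349/35 (≈-9.9714) theta=11/35 (≈0.3143)
After 4 (thin lens f=35): x=-349/35 (≈-9.9714) theta=734/1225 (≈0.5992)
After 5 (propagate distance d=28): x=1191/175 (≈6.8057) theta=734/1225 (≈0.5992)
After 6 (thin lens f=57): x=1191/175 (≈6.8057) theta=11167/23275 (≈0.4798)
Rounded to 4 decimal places: x = 6.8057, theta = 0.4798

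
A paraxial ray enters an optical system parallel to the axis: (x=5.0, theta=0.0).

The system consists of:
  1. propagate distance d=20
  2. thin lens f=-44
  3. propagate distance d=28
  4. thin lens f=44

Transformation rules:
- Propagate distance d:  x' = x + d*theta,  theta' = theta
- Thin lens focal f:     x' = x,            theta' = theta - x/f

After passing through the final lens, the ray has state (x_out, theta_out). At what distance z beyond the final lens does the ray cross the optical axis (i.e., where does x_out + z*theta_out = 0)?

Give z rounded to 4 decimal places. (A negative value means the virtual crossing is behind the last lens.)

Answer: 113.1429

Derivation:
Initial: x=5.0000 theta=0.0000
After 1 (propagate distance d=20): x=5.0000 theta=0.0000
After 2 (thin lens f=-44): x=5.0000 theta=5/44 (≈0.1136)
After 3 (propagate distance d=28): x=90/11 (≈8.1818) theta=5/44 (≈0.1136)
After 4 (thin lens f=44): x=90/11 (≈8.1818) theta=-35/484 (≈-0.0723)
z_focus = -x_out/theta_out = -(90/11)/(-35/484) = 792/7 ≈ 113.1429
Rounded to 4 decimal places: z = 113.1429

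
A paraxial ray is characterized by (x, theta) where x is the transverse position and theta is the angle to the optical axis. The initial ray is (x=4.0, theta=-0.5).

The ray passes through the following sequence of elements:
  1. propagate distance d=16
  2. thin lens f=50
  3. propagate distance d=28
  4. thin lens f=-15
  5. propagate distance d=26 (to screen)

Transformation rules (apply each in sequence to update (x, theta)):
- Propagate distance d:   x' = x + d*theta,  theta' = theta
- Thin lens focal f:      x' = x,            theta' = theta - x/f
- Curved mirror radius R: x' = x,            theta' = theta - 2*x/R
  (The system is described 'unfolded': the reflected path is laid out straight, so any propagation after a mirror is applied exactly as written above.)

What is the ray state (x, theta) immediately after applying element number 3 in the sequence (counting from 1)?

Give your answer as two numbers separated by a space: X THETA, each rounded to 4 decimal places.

Initial: x=4.0000 theta=-0.5000
After 1 (propagate distance d=16): x=-4.0000 theta=-0.5000
After 2 (thin lens f=50): x=-4.0000 theta=-0.4200
After 3 (propagate distance d=28): x=-15.7600 theta=-0.4200
Rounded to 4 decimal places: x = -15.7600, theta = -0.4200

Answer: -15.7600 -0.4200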